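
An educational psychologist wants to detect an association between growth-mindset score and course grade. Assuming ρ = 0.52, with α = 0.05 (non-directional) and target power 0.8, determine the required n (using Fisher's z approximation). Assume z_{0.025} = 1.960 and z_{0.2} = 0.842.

n = 27

Fisher's z: C = ½·ln((1+r)/(1−r)) = ½·ln(3.1667) = 0.5763.
n = ((z_{α/2} + z_β)/C)² + 3.
(1.960 + 0.842) / 0.5763 = 2.802 / 0.5763 = 4.862.
n = 4.862² + 3 = 23.64 + 3 = 26.6.
Round up.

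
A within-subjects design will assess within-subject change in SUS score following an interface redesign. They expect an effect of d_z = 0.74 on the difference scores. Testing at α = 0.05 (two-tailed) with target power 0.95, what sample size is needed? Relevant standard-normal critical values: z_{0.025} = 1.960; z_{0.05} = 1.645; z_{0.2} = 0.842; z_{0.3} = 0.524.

For a paired (one-sample on differences) test: n = ((z_{α/2} + z_β) / d)².
z_{α/2} + z_β = 1.960 + 1.645 = 3.605.
n = (3.605 / 0.74)² = 4.872² = 23.73.
Round up.

n = 24 pairs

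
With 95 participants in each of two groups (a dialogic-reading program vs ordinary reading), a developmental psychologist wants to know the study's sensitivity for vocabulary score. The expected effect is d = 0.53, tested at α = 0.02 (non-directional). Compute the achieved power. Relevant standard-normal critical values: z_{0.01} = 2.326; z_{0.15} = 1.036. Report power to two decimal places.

For two equal groups, power = Φ(d·√(n/2) − z_{α/2}).
d·√(n/2) = 0.53 × √(95/2) = 0.53 × 6.892 = 3.653.
z_β = 3.653 − 2.326 = 1.327.
Power = Φ(1.327) = 0.908.

power ≈ 0.91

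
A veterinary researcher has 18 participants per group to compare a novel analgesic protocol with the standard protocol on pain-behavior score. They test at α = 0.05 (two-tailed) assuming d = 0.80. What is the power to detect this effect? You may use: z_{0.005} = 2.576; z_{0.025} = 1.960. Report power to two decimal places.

For two equal groups, power = Φ(d·√(n/2) − z_{α/2}).
d·√(n/2) = 0.80 × √(18/2) = 0.80 × 3.000 = 2.400.
z_β = 2.400 − 1.960 = 0.440.
Power = Φ(0.440) = 0.670.

power ≈ 0.67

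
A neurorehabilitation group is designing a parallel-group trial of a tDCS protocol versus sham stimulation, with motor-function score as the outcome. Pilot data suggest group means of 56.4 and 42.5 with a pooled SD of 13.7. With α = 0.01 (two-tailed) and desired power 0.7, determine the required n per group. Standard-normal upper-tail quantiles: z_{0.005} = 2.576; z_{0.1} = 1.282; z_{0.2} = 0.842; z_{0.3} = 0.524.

Cohen's d = |M₁ − M₂| / SD_pooled = |56.4 − 42.5| / 13.7 = 13.9 / 13.7 = 1.015.
For two independent groups with equal n: n = 2·((z_{α/2} + z_β) / d)².
z_{α/2} + z_β = 2.576 + 0.524 = 3.100.
n = 2 × (3.100 / 1.015)² = 2 × 3.054² = 2 × 9.33 = 18.7.
Round up to the next whole participant.

n = 19 per group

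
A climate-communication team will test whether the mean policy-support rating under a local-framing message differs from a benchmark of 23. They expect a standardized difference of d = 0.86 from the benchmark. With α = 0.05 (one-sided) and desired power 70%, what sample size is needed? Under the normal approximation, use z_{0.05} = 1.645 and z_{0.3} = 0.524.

For a one-sample test: n = ((z_{α} + z_β) / d)².
z_{α} + z_β = 1.645 + 0.524 = 2.169.
n = (2.169 / 0.86)² = 2.522² = 6.36.
Round up.

n = 7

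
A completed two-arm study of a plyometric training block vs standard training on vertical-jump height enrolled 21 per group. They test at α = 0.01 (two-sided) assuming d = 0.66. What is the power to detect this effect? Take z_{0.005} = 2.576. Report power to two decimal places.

power ≈ 0.33

For two equal groups, power = Φ(d·√(n/2) − z_{α/2}).
d·√(n/2) = 0.66 × √(21/2) = 0.66 × 3.240 = 2.139.
z_β = 2.139 − 2.576 = -0.437.
Power = Φ(-0.437) = 0.331.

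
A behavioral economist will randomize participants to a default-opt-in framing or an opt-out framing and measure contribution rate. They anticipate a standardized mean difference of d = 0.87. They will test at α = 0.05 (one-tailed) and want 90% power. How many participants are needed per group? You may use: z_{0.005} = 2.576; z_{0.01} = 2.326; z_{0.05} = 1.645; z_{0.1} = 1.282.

n = 23 per group

For two independent groups with equal n: n = 2·((z_{α} + z_β) / d)².
z_{α} + z_β = 1.645 + 1.282 = 2.927.
n = 2 × (2.927 / 0.87)² = 2 × 3.364² = 2 × 11.32 = 22.6.
Round up to the next whole participant.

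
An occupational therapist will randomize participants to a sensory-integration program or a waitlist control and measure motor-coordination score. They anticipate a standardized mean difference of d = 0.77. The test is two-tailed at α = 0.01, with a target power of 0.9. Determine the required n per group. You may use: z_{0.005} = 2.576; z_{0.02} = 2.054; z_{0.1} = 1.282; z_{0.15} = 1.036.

For two independent groups with equal n: n = 2·((z_{α/2} + z_β) / d)².
z_{α/2} + z_β = 2.576 + 1.282 = 3.858.
n = 2 × (3.858 / 0.77)² = 2 × 5.010² = 2 × 25.10 = 50.2.
Round up to the next whole participant.

n = 51 per group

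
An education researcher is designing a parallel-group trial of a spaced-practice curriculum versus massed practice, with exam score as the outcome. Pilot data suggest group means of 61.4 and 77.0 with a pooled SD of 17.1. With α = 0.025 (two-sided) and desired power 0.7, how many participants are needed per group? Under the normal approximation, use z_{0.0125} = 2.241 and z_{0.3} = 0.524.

Cohen's d = |M₁ − M₂| / SD_pooled = |61.4 − 77.0| / 17.1 = 15.6 / 17.1 = 0.912.
For two independent groups with equal n: n = 2·((z_{α/2} + z_β) / d)².
z_{α/2} + z_β = 2.241 + 0.524 = 2.765.
n = 2 × (2.765 / 0.912)² = 2 × 3.032² = 2 × 9.19 = 18.4.
Round up to the next whole participant.

n = 19 per group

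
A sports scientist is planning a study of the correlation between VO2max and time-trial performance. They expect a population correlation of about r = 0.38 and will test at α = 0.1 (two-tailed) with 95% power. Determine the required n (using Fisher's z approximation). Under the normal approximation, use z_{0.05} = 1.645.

Fisher's z: C = ½·ln((1+r)/(1−r)) = ½·ln(2.2258) = 0.4001.
n = ((z_{α/2} + z_β)/C)² + 3.
(1.645 + 1.645) / 0.4001 = 3.290 / 0.4001 = 8.223.
n = 8.223² + 3 = 67.62 + 3 = 70.6.
Round up.

n = 71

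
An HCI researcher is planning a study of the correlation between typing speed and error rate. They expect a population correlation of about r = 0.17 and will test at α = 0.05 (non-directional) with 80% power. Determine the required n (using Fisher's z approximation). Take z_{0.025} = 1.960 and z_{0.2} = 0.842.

Fisher's z: C = ½·ln((1+r)/(1−r)) = ½·ln(1.4096) = 0.1717.
n = ((z_{α/2} + z_β)/C)² + 3.
(1.960 + 0.842) / 0.1717 = 2.802 / 0.1717 = 16.319.
n = 16.319² + 3 = 266.32 + 3 = 269.3.
Round up.

n = 270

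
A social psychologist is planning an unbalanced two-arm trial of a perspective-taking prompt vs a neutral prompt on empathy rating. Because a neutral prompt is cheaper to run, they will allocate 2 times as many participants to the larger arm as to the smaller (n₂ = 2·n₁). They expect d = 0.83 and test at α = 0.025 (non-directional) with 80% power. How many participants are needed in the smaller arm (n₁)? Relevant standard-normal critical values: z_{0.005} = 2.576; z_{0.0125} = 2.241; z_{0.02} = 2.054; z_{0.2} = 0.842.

With allocation ratio k = n₂/n₁ = 2, Var(x̄₁−x̄₂) = σ²(1/n₁ + 1/(k·n₁)) = σ²·(k+1)/(k·n₁).
So n₁ = (1 + 1/k)·((z_{α/2} + z_β)/d)² = 1.500 × (3.083/0.83)².
n₁ = 1.500 × 13.80 = 20.7.
Round up: n₁ = 21, giving n₂ = 2 × 21 = 42.

n₁ = 21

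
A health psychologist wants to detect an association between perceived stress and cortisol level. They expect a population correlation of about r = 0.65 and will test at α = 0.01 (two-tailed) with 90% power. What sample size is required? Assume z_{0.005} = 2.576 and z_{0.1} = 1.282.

n = 28

Fisher's z: C = ½·ln((1+r)/(1−r)) = ½·ln(4.7143) = 0.7753.
n = ((z_{α/2} + z_β)/C)² + 3.
(2.576 + 1.282) / 0.7753 = 3.858 / 0.7753 = 4.976.
n = 4.976² + 3 = 24.76 + 3 = 27.8.
Round up.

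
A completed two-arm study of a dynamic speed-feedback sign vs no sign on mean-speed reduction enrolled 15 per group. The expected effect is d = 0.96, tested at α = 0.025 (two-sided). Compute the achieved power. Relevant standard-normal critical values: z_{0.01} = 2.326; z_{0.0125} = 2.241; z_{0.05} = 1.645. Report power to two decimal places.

For two equal groups, power = Φ(d·√(n/2) − z_{α/2}).
d·√(n/2) = 0.96 × √(15/2) = 0.96 × 2.739 = 2.629.
z_β = 2.629 − 2.241 = 0.388.
Power = Φ(0.388) = 0.651.

power ≈ 0.65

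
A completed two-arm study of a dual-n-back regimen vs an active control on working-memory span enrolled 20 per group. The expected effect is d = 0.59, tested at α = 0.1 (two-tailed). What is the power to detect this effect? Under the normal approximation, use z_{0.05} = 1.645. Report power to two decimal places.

power ≈ 0.59

For two equal groups, power = Φ(d·√(n/2) − z_{α/2}).
d·√(n/2) = 0.59 × √(20/2) = 0.59 × 3.162 = 1.866.
z_β = 1.866 − 1.645 = 0.221.
Power = Φ(0.221) = 0.587.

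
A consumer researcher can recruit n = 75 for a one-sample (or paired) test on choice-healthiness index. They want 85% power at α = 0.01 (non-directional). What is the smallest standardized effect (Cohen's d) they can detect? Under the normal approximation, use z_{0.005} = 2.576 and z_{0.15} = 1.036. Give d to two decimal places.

d_min ≈ 0.42

For a single sample (or paired design) of n = 75: d_min = (z_{α/2} + z_β)/√n.
z-sum = 2.576 + 1.036 = 3.612.
d_min = 3.612 / √75 = 3.612 / 8.660 = 0.417.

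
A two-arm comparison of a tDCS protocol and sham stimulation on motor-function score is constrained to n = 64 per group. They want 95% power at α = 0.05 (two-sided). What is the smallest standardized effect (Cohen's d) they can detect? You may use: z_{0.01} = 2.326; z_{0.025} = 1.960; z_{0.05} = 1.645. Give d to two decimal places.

d_min ≈ 0.64

For two independent groups of n = 64 each: d_min = (z_{α/2} + z_β)·√(2/n).
z-sum = 1.960 + 1.645 = 3.605.
d_min = 3.605 × √(2/64) = 3.605 × 0.1768 = 0.637.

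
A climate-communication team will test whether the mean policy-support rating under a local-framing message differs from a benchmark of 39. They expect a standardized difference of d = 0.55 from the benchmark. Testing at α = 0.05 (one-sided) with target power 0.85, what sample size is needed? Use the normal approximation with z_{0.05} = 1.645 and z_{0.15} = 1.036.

For a one-sample test: n = ((z_{α} + z_β) / d)².
z_{α} + z_β = 1.645 + 1.036 = 2.681.
n = (2.681 / 0.55)² = 4.875² = 23.76.
Round up.

n = 24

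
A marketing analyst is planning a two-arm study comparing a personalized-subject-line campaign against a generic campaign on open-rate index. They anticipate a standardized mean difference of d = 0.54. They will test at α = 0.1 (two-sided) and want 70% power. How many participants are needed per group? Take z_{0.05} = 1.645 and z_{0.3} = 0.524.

n = 33 per group

For two independent groups with equal n: n = 2·((z_{α/2} + z_β) / d)².
z_{α/2} + z_β = 1.645 + 0.524 = 2.169.
n = 2 × (2.169 / 0.54)² = 2 × 4.017² = 2 × 16.13 = 32.3.
Round up to the next whole participant.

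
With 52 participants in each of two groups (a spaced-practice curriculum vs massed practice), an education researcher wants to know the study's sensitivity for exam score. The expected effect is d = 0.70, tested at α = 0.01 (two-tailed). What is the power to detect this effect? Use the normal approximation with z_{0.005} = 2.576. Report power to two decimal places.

power ≈ 0.84

For two equal groups, power = Φ(d·√(n/2) − z_{α/2}).
d·√(n/2) = 0.70 × √(52/2) = 0.70 × 5.099 = 3.569.
z_β = 3.569 − 2.576 = 0.993.
Power = Φ(0.993) = 0.840.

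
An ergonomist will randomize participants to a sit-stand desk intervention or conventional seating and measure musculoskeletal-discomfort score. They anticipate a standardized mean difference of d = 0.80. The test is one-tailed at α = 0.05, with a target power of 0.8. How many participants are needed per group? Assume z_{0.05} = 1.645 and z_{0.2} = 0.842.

For two independent groups with equal n: n = 2·((z_{α} + z_β) / d)².
z_{α} + z_β = 1.645 + 0.842 = 2.487.
n = 2 × (2.487 / 0.80)² = 2 × 3.109² = 2 × 9.66 = 19.3.
Round up to the next whole participant.

n = 20 per group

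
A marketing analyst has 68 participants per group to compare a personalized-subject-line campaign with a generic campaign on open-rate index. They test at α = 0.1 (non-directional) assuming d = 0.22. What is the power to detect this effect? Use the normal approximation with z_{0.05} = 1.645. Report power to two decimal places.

power ≈ 0.36

For two equal groups, power = Φ(d·√(n/2) − z_{α/2}).
d·√(n/2) = 0.22 × √(68/2) = 0.22 × 5.831 = 1.283.
z_β = 1.283 − 1.645 = -0.362.
Power = Φ(-0.362) = 0.359.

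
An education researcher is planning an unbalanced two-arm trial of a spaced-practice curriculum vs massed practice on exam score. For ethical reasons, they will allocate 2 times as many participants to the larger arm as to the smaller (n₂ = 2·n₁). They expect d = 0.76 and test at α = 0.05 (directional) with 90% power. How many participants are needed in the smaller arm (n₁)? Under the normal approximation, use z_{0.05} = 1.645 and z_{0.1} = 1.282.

With allocation ratio k = n₂/n₁ = 2, Var(x̄₁−x̄₂) = σ²(1/n₁ + 1/(k·n₁)) = σ²·(k+1)/(k·n₁).
So n₁ = (1 + 1/k)·((z_{α} + z_β)/d)² = 1.500 × (2.927/0.76)².
n₁ = 1.500 × 14.83 = 22.2.
Round up: n₁ = 23, giving n₂ = 2 × 23 = 46.

n₁ = 23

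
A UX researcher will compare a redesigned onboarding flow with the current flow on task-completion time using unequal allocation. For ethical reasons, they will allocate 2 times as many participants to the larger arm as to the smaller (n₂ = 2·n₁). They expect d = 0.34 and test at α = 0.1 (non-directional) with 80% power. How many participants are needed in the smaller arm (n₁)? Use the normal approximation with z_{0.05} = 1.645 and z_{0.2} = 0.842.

With allocation ratio k = n₂/n₁ = 2, Var(x̄₁−x̄₂) = σ²(1/n₁ + 1/(k·n₁)) = σ²·(k+1)/(k·n₁).
So n₁ = (1 + 1/k)·((z_{α/2} + z_β)/d)² = 1.500 × (2.487/0.34)².
n₁ = 1.500 × 53.50 = 80.3.
Round up: n₁ = 81, giving n₂ = 2 × 81 = 162.

n₁ = 81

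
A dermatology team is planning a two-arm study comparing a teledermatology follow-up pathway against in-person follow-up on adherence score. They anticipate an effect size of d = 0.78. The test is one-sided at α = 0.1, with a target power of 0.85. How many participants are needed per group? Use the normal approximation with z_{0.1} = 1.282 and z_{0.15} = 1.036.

n = 18 per group

For two independent groups with equal n: n = 2·((z_{α} + z_β) / d)².
z_{α} + z_β = 1.282 + 1.036 = 2.318.
n = 2 × (2.318 / 0.78)² = 2 × 2.972² = 2 × 8.83 = 17.7.
Round up to the next whole participant.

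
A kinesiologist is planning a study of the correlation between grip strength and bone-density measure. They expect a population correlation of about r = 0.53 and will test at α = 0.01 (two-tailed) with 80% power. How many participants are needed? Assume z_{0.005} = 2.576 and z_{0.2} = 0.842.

Fisher's z: C = ½·ln((1+r)/(1−r)) = ½·ln(3.2553) = 0.5901.
n = ((z_{α/2} + z_β)/C)² + 3.
(2.576 + 0.842) / 0.5901 = 3.418 / 0.5901 = 5.792.
n = 5.792² + 3 = 33.55 + 3 = 36.6.
Round up.

n = 37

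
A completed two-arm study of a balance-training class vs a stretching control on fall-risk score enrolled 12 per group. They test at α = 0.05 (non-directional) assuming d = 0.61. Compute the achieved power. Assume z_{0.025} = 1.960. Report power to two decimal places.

For two equal groups, power = Φ(d·√(n/2) − z_{α/2}).
d·√(n/2) = 0.61 × √(12/2) = 0.61 × 2.449 = 1.494.
z_β = 1.494 − 1.960 = -0.466.
Power = Φ(-0.466) = 0.321.

power ≈ 0.32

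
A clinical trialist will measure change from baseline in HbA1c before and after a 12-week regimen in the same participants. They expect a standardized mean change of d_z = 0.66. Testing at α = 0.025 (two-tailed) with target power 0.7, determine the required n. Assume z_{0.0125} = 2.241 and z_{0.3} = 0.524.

n = 18 pairs

For a paired (one-sample on differences) test: n = ((z_{α/2} + z_β) / d)².
z_{α/2} + z_β = 2.241 + 0.524 = 2.765.
n = (2.765 / 0.66)² = 4.189² = 17.55.
Round up.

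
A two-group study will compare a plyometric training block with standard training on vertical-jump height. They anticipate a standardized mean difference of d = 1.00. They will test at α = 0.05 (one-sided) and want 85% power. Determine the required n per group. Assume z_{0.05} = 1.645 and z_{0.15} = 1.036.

n = 15 per group

For two independent groups with equal n: n = 2·((z_{α} + z_β) / d)².
z_{α} + z_β = 1.645 + 1.036 = 2.681.
n = 2 × (2.681 / 1.00)² = 2 × 2.681² = 2 × 7.19 = 14.4.
Round up to the next whole participant.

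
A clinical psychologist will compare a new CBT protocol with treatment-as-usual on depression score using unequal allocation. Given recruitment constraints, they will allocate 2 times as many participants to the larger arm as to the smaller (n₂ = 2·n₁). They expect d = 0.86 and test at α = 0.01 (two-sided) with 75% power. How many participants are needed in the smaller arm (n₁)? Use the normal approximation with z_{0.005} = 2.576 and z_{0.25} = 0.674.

n₁ = 22

With allocation ratio k = n₂/n₁ = 2, Var(x̄₁−x̄₂) = σ²(1/n₁ + 1/(k·n₁)) = σ²·(k+1)/(k·n₁).
So n₁ = (1 + 1/k)·((z_{α/2} + z_β)/d)² = 1.500 × (3.250/0.86)².
n₁ = 1.500 × 14.28 = 21.4.
Round up: n₁ = 22, giving n₂ = 2 × 22 = 44.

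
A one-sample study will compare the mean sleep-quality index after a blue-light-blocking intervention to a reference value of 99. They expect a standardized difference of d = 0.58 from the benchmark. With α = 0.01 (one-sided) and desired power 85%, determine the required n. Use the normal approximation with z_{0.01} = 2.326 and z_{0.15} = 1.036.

n = 34

For a one-sample test: n = ((z_{α} + z_β) / d)².
z_{α} + z_β = 2.326 + 1.036 = 3.362.
n = (3.362 / 0.58)² = 5.797² = 33.60.
Round up.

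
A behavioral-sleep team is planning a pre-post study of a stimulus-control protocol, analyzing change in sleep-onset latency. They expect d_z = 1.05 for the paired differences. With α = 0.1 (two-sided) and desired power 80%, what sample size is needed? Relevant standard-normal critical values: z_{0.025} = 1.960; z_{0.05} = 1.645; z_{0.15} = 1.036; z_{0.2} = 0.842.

n = 6 pairs

For a paired (one-sample on differences) test: n = ((z_{α/2} + z_β) / d)².
z_{α/2} + z_β = 1.645 + 0.842 = 2.487.
n = (2.487 / 1.05)² = 2.369² = 5.61.
Round up.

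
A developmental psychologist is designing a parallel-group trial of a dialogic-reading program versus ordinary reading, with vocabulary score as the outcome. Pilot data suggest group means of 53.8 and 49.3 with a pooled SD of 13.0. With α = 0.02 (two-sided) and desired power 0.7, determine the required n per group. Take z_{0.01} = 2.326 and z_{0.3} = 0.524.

n = 136 per group

Cohen's d = |M₁ − M₂| / SD_pooled = |53.8 − 49.3| / 13.0 = 4.5 / 13.0 = 0.346.
For two independent groups with equal n: n = 2·((z_{α/2} + z_β) / d)².
z_{α/2} + z_β = 2.326 + 0.524 = 2.850.
n = 2 × (2.850 / 0.346)² = 2 × 8.237² = 2 × 67.85 = 135.7.
Round up to the next whole participant.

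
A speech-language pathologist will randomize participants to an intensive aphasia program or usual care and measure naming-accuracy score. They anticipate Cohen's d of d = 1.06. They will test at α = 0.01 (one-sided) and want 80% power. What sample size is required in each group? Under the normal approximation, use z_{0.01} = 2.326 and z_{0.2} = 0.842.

For two independent groups with equal n: n = 2·((z_{α} + z_β) / d)².
z_{α} + z_β = 2.326 + 0.842 = 3.168.
n = 2 × (3.168 / 1.06)² = 2 × 2.989² = 2 × 8.93 = 17.9.
Round up to the next whole participant.

n = 18 per group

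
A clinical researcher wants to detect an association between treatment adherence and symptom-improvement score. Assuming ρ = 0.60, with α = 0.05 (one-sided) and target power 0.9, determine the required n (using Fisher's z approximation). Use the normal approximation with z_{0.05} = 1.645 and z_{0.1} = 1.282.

Fisher's z: C = ½·ln((1+r)/(1−r)) = ½·ln(4.0000) = 0.6931.
n = ((z_{α} + z_β)/C)² + 3.
(1.645 + 1.282) / 0.6931 = 2.927 / 0.6931 = 4.223.
n = 4.223² + 3 = 17.83 + 3 = 20.8.
Round up.

n = 21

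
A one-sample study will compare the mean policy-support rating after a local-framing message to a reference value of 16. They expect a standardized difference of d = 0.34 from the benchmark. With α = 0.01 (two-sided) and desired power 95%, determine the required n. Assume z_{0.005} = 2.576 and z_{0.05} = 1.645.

For a one-sample test: n = ((z_{α/2} + z_β) / d)².
z_{α/2} + z_β = 2.576 + 1.645 = 4.221.
n = (4.221 / 0.34)² = 12.415² = 154.12.
Round up.

n = 155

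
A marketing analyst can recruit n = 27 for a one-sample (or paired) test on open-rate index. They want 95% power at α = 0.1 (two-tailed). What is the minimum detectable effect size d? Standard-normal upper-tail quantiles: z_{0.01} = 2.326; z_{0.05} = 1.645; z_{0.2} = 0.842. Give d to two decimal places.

d_min ≈ 0.63

For a single sample (or paired design) of n = 27: d_min = (z_{α/2} + z_β)/√n.
z-sum = 1.645 + 1.645 = 3.290.
d_min = 3.290 / √27 = 3.290 / 5.196 = 0.633.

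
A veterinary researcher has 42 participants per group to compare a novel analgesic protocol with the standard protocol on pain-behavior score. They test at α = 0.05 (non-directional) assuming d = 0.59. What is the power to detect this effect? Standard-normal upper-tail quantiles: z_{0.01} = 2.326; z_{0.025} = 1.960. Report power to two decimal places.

For two equal groups, power = Φ(d·√(n/2) − z_{α/2}).
d·√(n/2) = 0.59 × √(42/2) = 0.59 × 4.583 = 2.704.
z_β = 2.704 − 1.960 = 0.744.
Power = Φ(0.744) = 0.771.

power ≈ 0.77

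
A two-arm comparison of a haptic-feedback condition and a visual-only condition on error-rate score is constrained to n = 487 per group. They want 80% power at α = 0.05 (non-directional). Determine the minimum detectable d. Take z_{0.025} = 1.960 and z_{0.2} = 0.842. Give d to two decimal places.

d_min ≈ 0.18

For two independent groups of n = 487 each: d_min = (z_{α/2} + z_β)·√(2/n).
z-sum = 1.960 + 0.842 = 2.802.
d_min = 2.802 × √(2/487) = 2.802 × 0.0641 = 0.180.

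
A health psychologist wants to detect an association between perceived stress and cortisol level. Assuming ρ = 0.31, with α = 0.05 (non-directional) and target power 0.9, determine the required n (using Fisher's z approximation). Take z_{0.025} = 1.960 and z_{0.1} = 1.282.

Fisher's z: C = ½·ln((1+r)/(1−r)) = ½·ln(1.8986) = 0.3205.
n = ((z_{α/2} + z_β)/C)² + 3.
(1.960 + 1.282) / 0.3205 = 3.242 / 0.3205 = 10.115.
n = 10.115² + 3 = 102.32 + 3 = 105.3.
Round up.

n = 106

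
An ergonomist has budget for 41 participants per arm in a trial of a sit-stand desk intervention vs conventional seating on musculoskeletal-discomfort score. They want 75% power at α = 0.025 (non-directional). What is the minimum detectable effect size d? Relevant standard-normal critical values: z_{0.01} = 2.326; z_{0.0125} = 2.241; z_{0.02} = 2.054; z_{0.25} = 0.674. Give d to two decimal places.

d_min ≈ 0.64

For two independent groups of n = 41 each: d_min = (z_{α/2} + z_β)·√(2/n).
z-sum = 2.241 + 0.674 = 2.915.
d_min = 2.915 × √(2/41) = 2.915 × 0.2209 = 0.644.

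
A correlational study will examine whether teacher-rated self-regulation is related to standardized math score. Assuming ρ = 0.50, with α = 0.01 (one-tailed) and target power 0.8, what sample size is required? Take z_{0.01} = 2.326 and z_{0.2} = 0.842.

n = 37

Fisher's z: C = ½·ln((1+r)/(1−r)) = ½·ln(3.0000) = 0.5493.
n = ((z_{α} + z_β)/C)² + 3.
(2.326 + 0.842) / 0.5493 = 3.168 / 0.5493 = 5.767.
n = 5.767² + 3 = 33.26 + 3 = 36.3.
Round up.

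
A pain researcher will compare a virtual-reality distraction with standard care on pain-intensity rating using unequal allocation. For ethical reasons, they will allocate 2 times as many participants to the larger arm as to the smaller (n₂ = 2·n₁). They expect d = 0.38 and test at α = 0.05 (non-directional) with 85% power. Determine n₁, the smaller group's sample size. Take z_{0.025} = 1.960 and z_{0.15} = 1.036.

With allocation ratio k = n₂/n₁ = 2, Var(x̄₁−x̄₂) = σ²(1/n₁ + 1/(k·n₁)) = σ²·(k+1)/(k·n₁).
So n₁ = (1 + 1/k)·((z_{α/2} + z_β)/d)² = 1.500 × (2.996/0.38)².
n₁ = 1.500 × 62.16 = 93.2.
Round up: n₁ = 94, giving n₂ = 2 × 94 = 188.

n₁ = 94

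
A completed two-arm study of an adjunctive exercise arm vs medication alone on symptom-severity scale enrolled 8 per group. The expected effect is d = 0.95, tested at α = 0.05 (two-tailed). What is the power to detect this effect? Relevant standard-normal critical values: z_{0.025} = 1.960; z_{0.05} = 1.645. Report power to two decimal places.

power ≈ 0.48

For two equal groups, power = Φ(d·√(n/2) − z_{α/2}).
d·√(n/2) = 0.95 × √(8/2) = 0.95 × 2.000 = 1.900.
z_β = 1.900 − 1.960 = -0.060.
Power = Φ(-0.060) = 0.476.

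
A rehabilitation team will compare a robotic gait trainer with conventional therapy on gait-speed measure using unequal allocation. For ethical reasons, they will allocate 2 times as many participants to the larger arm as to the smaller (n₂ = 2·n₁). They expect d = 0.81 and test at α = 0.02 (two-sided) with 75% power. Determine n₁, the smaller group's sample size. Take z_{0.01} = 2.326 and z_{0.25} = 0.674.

n₁ = 21

With allocation ratio k = n₂/n₁ = 2, Var(x̄₁−x̄₂) = σ²(1/n₁ + 1/(k·n₁)) = σ²·(k+1)/(k·n₁).
So n₁ = (1 + 1/k)·((z_{α/2} + z_β)/d)² = 1.500 × (3.000/0.81)².
n₁ = 1.500 × 13.72 = 20.6.
Round up: n₁ = 21, giving n₂ = 2 × 21 = 42.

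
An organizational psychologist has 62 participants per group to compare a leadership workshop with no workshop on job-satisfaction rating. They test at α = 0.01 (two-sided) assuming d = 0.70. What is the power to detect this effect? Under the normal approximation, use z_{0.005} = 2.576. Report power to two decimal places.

power ≈ 0.91

For two equal groups, power = Φ(d·√(n/2) − z_{α/2}).
d·√(n/2) = 0.70 × √(62/2) = 0.70 × 5.568 = 3.897.
z_β = 3.897 − 2.576 = 1.321.
Power = Φ(1.321) = 0.907.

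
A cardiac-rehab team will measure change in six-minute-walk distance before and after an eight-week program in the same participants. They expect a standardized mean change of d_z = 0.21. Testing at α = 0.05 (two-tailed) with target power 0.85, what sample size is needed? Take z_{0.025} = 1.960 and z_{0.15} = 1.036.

n = 204 pairs

For a paired (one-sample on differences) test: n = ((z_{α/2} + z_β) / d)².
z_{α/2} + z_β = 1.960 + 1.036 = 2.996.
n = (2.996 / 0.21)² = 14.267² = 203.54.
Round up.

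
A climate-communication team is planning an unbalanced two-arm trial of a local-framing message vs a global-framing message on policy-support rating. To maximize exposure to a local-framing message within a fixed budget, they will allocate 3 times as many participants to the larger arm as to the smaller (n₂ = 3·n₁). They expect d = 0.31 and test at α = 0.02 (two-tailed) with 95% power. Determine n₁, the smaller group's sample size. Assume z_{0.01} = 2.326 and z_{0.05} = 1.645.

With allocation ratio k = n₂/n₁ = 3, Var(x̄₁−x̄₂) = σ²(1/n₁ + 1/(k·n₁)) = σ²·(k+1)/(k·n₁).
So n₁ = (1 + 1/k)·((z_{α/2} + z_β)/d)² = 1.333 × (3.971/0.31)².
n₁ = 1.333 × 164.09 = 218.8.
Round up: n₁ = 219, giving n₂ = 3 × 219 = 657.

n₁ = 219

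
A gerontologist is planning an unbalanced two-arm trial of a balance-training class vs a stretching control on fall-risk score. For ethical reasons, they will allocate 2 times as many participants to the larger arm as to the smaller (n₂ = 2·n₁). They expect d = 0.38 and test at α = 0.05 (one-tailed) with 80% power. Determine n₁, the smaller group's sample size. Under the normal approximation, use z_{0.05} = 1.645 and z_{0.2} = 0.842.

n₁ = 65

With allocation ratio k = n₂/n₁ = 2, Var(x̄₁−x̄₂) = σ²(1/n₁ + 1/(k·n₁)) = σ²·(k+1)/(k·n₁).
So n₁ = (1 + 1/k)·((z_{α} + z_β)/d)² = 1.500 × (2.487/0.38)².
n₁ = 1.500 × 42.83 = 64.3.
Round up: n₁ = 65, giving n₂ = 2 × 65 = 130.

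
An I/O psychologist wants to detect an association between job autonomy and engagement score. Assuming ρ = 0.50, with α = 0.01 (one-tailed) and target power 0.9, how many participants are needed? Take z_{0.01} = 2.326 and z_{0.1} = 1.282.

Fisher's z: C = ½·ln((1+r)/(1−r)) = ½·ln(3.0000) = 0.5493.
n = ((z_{α} + z_β)/C)² + 3.
(2.326 + 1.282) / 0.5493 = 3.608 / 0.5493 = 6.568.
n = 6.568² + 3 = 43.14 + 3 = 46.1.
Round up.

n = 47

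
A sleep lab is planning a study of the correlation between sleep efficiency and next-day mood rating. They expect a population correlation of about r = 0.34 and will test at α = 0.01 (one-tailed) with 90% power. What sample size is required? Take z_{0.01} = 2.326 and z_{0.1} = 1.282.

n = 107

Fisher's z: C = ½·ln((1+r)/(1−r)) = ½·ln(2.0303) = 0.3541.
n = ((z_{α} + z_β)/C)² + 3.
(2.326 + 1.282) / 0.3541 = 3.608 / 0.3541 = 10.189.
n = 10.189² + 3 = 103.82 + 3 = 106.8.
Round up.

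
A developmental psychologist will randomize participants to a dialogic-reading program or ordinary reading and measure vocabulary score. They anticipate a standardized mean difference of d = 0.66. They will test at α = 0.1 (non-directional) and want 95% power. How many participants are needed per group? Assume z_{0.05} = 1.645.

For two independent groups with equal n: n = 2·((z_{α/2} + z_β) / d)².
z_{α/2} + z_β = 1.645 + 1.645 = 3.290.
n = 2 × (3.290 / 0.66)² = 2 × 4.985² = 2 × 24.85 = 49.7.
Round up to the next whole participant.

n = 50 per group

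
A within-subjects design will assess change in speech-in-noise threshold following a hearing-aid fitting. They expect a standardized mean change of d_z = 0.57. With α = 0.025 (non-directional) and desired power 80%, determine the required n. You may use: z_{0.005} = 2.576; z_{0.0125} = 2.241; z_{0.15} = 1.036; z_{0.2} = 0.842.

For a paired (one-sample on differences) test: n = ((z_{α/2} + z_β) / d)².
z_{α/2} + z_β = 2.241 + 0.842 = 3.083.
n = (3.083 / 0.57)² = 5.409² = 29.25.
Round up.

n = 30 pairs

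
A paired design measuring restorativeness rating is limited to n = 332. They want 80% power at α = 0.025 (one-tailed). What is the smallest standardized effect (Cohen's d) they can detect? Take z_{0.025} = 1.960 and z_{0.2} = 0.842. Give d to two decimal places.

For a single sample (or paired design) of n = 332: d_min = (z_{α} + z_β)/√n.
z-sum = 1.960 + 0.842 = 2.802.
d_min = 2.802 / √332 = 2.802 / 18.221 = 0.154.

d_min ≈ 0.15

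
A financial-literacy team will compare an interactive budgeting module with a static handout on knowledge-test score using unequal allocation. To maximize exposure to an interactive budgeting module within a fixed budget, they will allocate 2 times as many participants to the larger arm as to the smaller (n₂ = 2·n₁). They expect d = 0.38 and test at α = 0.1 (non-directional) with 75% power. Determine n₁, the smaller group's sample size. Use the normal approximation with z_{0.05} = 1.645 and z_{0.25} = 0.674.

With allocation ratio k = n₂/n₁ = 2, Var(x̄₁−x̄₂) = σ²(1/n₁ + 1/(k·n₁)) = σ²·(k+1)/(k·n₁).
So n₁ = (1 + 1/k)·((z_{α/2} + z_β)/d)² = 1.500 × (2.319/0.38)².
n₁ = 1.500 × 37.24 = 55.9.
Round up: n₁ = 56, giving n₂ = 2 × 56 = 112.

n₁ = 56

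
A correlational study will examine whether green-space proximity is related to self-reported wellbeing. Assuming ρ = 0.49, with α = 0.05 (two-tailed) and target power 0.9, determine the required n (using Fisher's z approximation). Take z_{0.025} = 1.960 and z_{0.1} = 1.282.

n = 40

Fisher's z: C = ½·ln((1+r)/(1−r)) = ½·ln(2.9216) = 0.5361.
n = ((z_{α/2} + z_β)/C)² + 3.
(1.960 + 1.282) / 0.5361 = 3.242 / 0.5361 = 6.047.
n = 6.047² + 3 = 36.57 + 3 = 39.6.
Round up.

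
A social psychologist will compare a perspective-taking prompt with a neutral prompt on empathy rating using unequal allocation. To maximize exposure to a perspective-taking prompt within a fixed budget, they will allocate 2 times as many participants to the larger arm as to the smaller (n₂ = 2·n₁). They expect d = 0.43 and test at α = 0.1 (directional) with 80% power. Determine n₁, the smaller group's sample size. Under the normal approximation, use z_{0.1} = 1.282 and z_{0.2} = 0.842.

n₁ = 37

With allocation ratio k = n₂/n₁ = 2, Var(x̄₁−x̄₂) = σ²(1/n₁ + 1/(k·n₁)) = σ²·(k+1)/(k·n₁).
So n₁ = (1 + 1/k)·((z_{α} + z_β)/d)² = 1.500 × (2.124/0.43)².
n₁ = 1.500 × 24.40 = 36.6.
Round up: n₁ = 37, giving n₂ = 2 × 37 = 74.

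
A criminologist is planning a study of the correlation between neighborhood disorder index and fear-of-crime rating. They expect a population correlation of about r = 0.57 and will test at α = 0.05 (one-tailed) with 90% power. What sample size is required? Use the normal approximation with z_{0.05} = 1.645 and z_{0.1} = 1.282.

n = 24

Fisher's z: C = ½·ln((1+r)/(1−r)) = ½·ln(3.6512) = 0.6475.
n = ((z_{α} + z_β)/C)² + 3.
(1.645 + 1.282) / 0.6475 = 2.927 / 0.6475 = 4.520.
n = 4.520² + 3 = 20.43 + 3 = 23.4.
Round up.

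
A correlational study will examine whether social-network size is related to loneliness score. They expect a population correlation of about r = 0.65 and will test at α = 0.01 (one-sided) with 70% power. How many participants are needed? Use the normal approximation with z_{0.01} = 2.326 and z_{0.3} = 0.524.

n = 17

Fisher's z: C = ½·ln((1+r)/(1−r)) = ½·ln(4.7143) = 0.7753.
n = ((z_{α} + z_β)/C)² + 3.
(2.326 + 0.524) / 0.7753 = 2.850 / 0.7753 = 3.676.
n = 3.676² + 3 = 13.51 + 3 = 16.5.
Round up.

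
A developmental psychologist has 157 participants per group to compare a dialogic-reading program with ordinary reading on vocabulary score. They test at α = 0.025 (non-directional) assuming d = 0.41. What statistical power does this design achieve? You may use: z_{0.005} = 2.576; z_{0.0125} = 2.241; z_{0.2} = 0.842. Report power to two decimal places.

For two equal groups, power = Φ(d·√(n/2) − z_{α/2}).
d·√(n/2) = 0.41 × √(157/2) = 0.41 × 8.860 = 3.633.
z_β = 3.633 − 2.241 = 1.392.
Power = Φ(1.392) = 0.918.

power ≈ 0.92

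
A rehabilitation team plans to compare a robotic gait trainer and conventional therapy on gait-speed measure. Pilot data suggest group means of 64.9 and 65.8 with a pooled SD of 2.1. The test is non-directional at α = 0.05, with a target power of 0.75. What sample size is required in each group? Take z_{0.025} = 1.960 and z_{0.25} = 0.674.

n = 76 per group

Cohen's d = |M₁ − M₂| / SD_pooled = |64.9 − 65.8| / 2.1 = 0.9 / 2.1 = 0.429.
For two independent groups with equal n: n = 2·((z_{α/2} + z_β) / d)².
z_{α/2} + z_β = 1.960 + 0.674 = 2.634.
n = 2 × (2.634 / 0.429)² = 2 × 6.140² = 2 × 37.70 = 75.4.
Round up to the next whole participant.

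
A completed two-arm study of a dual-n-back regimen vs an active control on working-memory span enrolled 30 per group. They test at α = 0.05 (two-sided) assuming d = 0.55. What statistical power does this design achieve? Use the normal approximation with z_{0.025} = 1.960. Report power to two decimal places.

power ≈ 0.57

For two equal groups, power = Φ(d·√(n/2) − z_{α/2}).
d·√(n/2) = 0.55 × √(30/2) = 0.55 × 3.873 = 2.130.
z_β = 2.130 − 1.960 = 0.170.
Power = Φ(0.170) = 0.568.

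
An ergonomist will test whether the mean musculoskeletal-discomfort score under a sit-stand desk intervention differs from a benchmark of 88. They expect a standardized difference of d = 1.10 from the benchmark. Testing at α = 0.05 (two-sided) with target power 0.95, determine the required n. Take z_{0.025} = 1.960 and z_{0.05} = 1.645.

For a one-sample test: n = ((z_{α/2} + z_β) / d)².
z_{α/2} + z_β = 1.960 + 1.645 = 3.605.
n = (3.605 / 1.10)² = 3.277² = 10.74.
Round up.

n = 11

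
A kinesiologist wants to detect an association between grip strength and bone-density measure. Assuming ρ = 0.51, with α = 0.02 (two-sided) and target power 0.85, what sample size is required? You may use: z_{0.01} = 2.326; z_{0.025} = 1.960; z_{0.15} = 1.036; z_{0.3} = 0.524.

Fisher's z: C = ½·ln((1+r)/(1−r)) = ½·ln(3.0816) = 0.5627.
n = ((z_{α/2} + z_β)/C)² + 3.
(2.326 + 1.036) / 0.5627 = 3.362 / 0.5627 = 5.975.
n = 5.975² + 3 = 35.70 + 3 = 38.7.
Round up.

n = 39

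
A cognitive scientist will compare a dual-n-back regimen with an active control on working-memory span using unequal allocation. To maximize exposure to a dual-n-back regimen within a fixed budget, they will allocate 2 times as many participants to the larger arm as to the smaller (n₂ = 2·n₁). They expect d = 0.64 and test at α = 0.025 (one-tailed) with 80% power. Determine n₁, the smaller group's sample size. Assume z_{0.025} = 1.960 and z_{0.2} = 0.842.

With allocation ratio k = n₂/n₁ = 2, Var(x̄₁−x̄₂) = σ²(1/n₁ + 1/(k·n₁)) = σ²·(k+1)/(k·n₁).
So n₁ = (1 + 1/k)·((z_{α} + z_β)/d)² = 1.500 × (2.802/0.64)².
n₁ = 1.500 × 19.17 = 28.8.
Round up: n₁ = 29, giving n₂ = 2 × 29 = 58.

n₁ = 29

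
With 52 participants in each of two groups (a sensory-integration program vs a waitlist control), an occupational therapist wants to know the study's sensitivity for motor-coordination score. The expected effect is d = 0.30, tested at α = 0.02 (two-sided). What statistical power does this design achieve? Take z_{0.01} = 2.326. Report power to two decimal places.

For two equal groups, power = Φ(d·√(n/2) − z_{α/2}).
d·√(n/2) = 0.30 × √(52/2) = 0.30 × 5.099 = 1.530.
z_β = 1.530 − 2.326 = -0.796.
Power = Φ(-0.796) = 0.213.

power ≈ 0.21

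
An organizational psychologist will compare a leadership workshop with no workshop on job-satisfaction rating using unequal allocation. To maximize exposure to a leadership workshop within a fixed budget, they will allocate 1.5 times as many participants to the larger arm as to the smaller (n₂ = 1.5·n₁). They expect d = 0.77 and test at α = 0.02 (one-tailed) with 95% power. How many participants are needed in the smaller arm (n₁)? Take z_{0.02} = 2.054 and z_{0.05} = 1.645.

With allocation ratio k = n₂/n₁ = 1.5, Var(x̄₁−x̄₂) = σ²(1/n₁ + 1/(k·n₁)) = σ²·(k+1)/(k·n₁).
So n₁ = (1 + 1/k)·((z_{α} + z_β)/d)² = 1.667 × (3.699/0.77)².
n₁ = 1.667 × 23.08 = 38.5.
Round up: n₁ = 39, giving n₂ = ⌈1.5 × 39⌉ = ⌈58.5⌉ = 59.

n₁ = 39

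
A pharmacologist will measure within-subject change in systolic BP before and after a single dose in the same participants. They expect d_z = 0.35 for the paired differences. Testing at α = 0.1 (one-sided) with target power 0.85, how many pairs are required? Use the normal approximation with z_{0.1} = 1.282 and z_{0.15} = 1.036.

n = 44 pairs

For a paired (one-sample on differences) test: n = ((z_{α} + z_β) / d)².
z_{α} + z_β = 1.282 + 1.036 = 2.318.
n = (2.318 / 0.35)² = 6.623² = 43.86.
Round up.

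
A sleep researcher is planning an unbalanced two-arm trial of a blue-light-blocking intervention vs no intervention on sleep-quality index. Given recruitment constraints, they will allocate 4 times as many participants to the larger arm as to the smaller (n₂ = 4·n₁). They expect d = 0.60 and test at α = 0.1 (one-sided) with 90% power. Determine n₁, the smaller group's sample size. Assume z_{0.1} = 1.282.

n₁ = 23

With allocation ratio k = n₂/n₁ = 4, Var(x̄₁−x̄₂) = σ²(1/n₁ + 1/(k·n₁)) = σ²·(k+1)/(k·n₁).
So n₁ = (1 + 1/k)·((z_{α} + z_β)/d)² = 1.250 × (2.564/0.60)².
n₁ = 1.250 × 18.26 = 22.8.
Round up: n₁ = 23, giving n₂ = 4 × 23 = 92.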